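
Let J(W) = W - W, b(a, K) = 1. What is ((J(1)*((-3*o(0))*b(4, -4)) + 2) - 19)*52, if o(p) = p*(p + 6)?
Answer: -884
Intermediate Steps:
o(p) = p*(6 + p)
J(W) = 0
((J(1)*((-3*o(0))*b(4, -4)) + 2) - 19)*52 = ((0*(-0*(6 + 0)*1) + 2) - 19)*52 = ((0*(-0*6*1) + 2) - 19)*52 = ((0*(-3*0*1) + 2) - 19)*52 = ((0*(0*1) + 2) - 19)*52 = ((0*0 + 2) - 19)*52 = ((0 + 2) - 19)*52 = (2 - 19)*52 = -17*52 = -884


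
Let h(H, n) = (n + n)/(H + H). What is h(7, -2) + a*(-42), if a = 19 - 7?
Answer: -3530/7 ≈ -504.29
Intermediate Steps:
h(H, n) = n/H (h(H, n) = (2*n)/((2*H)) = (2*n)*(1/(2*H)) = n/H)
a = 12
h(7, -2) + a*(-42) = -2/7 + 12*(-42) = -2*1/7 - 504 = -2/7 - 504 = -3530/7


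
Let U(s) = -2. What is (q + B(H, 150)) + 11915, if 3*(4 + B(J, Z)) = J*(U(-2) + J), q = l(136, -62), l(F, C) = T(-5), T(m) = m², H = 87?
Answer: 14401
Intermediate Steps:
l(F, C) = 25 (l(F, C) = (-5)² = 25)
q = 25
B(J, Z) = -4 + J*(-2 + J)/3 (B(J, Z) = -4 + (J*(-2 + J))/3 = -4 + J*(-2 + J)/3)
(q + B(H, 150)) + 11915 = (25 + (-4 - ⅔*87 + (⅓)*87²)) + 11915 = (25 + (-4 - 58 + (⅓)*7569)) + 11915 = (25 + (-4 - 58 + 2523)) + 11915 = (25 + 2461) + 11915 = 2486 + 11915 = 14401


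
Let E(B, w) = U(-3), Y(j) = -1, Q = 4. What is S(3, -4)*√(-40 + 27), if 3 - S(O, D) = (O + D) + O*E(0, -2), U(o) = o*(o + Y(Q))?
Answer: -32*I*√13 ≈ -115.38*I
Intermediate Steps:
U(o) = o*(-1 + o) (U(o) = o*(o - 1) = o*(-1 + o))
E(B, w) = 12 (E(B, w) = -3*(-1 - 3) = -3*(-4) = 12)
S(O, D) = 3 - D - 13*O (S(O, D) = 3 - ((O + D) + O*12) = 3 - ((D + O) + 12*O) = 3 - (D + 13*O) = 3 + (-D - 13*O) = 3 - D - 13*O)
S(3, -4)*√(-40 + 27) = (3 - 1*(-4) - 13*3)*√(-40 + 27) = (3 + 4 - 39)*√(-13) = -32*I*√13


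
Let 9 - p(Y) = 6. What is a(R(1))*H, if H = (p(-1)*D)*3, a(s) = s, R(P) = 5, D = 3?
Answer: 135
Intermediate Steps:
p(Y) = 3 (p(Y) = 9 - 1*6 = 9 - 6 = 3)
H = 27 (H = (3*3)*3 = 9*3 = 27)
a(R(1))*H = 5*27 = 135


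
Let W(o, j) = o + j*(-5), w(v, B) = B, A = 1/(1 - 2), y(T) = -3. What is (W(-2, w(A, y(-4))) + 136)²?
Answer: 22201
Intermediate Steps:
A = -1 (A = 1/(-1) = -1)
W(o, j) = o - 5*j
(W(-2, w(A, y(-4))) + 136)² = ((-2 - 5*(-3)) + 136)² = ((-2 + 15) + 136)² = (13 + 136)² = 149² = 22201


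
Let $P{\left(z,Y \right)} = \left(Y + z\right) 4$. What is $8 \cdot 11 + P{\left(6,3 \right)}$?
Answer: $124$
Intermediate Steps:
$P{\left(z,Y \right)} = 4 Y + 4 z$
$8 \cdot 11 + P{\left(6,3 \right)} = 8 \cdot 11 + \left(4 \cdot 3 + 4 \cdot 6\right) = 88 + \left(12 + 24\right) = 88 + 36 = 124$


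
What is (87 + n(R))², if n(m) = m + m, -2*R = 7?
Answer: 6400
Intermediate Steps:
R = -7/2 (R = -½*7 = -7/2 ≈ -3.5000)
n(m) = 2*m
(87 + n(R))² = (87 + 2*(-7/2))² = (87 - 7)² = 80² = 6400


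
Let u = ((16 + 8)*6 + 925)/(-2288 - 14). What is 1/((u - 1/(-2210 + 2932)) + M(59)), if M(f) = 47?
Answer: 415511/19335487 ≈ 0.021490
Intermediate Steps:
u = -1069/2302 (u = (24*6 + 925)/(-2302) = (144 + 925)*(-1/2302) = 1069*(-1/2302) = -1069/2302 ≈ -0.46438)
1/((u - 1/(-2210 + 2932)) + M(59)) = 1/((-1069/2302 - 1/(-2210 + 2932)) + 47) = 1/((-1069/2302 - 1/722) + 47) = 1/(-193530/415511 + 47) = 1/(19335487/415511) = 415511/19335487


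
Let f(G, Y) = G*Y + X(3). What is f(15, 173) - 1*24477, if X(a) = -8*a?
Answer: -21906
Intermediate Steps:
f(G, Y) = -24 + G*Y (f(G, Y) = G*Y - 8*3 = G*Y - 24 = -24 + G*Y)
f(15, 173) - 1*24477 = (-24 + 15*173) - 1*24477 = (-24 + 2595) - 24477 = 2571 - 24477 = -21906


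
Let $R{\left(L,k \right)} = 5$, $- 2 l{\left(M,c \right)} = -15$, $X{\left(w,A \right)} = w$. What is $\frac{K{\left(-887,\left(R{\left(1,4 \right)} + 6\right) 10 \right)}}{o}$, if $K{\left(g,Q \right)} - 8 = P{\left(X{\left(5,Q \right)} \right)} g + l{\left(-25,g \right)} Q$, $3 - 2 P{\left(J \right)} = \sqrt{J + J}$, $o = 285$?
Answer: $- \frac{199}{114} + \frac{887 \sqrt{10}}{570} \approx 3.1753$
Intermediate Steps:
$l{\left(M,c \right)} = \frac{15}{2}$ ($l{\left(M,c \right)} = \left(- \frac{1}{2}\right) \left(-15\right) = \frac{15}{2}$)
$P{\left(J \right)} = \frac{3}{2} - \frac{\sqrt{2} \sqrt{J}}{2}$ ($P{\left(J \right)} = \frac{3}{2} - \frac{\sqrt{J + J}}{2} = \frac{3}{2} - \frac{\sqrt{2 J}}{2} = \frac{3}{2} - \frac{\sqrt{2} \sqrt{J}}{2}$)
$K{\left(g,Q \right)} = 8 + \frac{15 Q}{2} + g \left(\frac{3}{2} - \frac{\sqrt{10}}{2}\right)$ ($K{\left(g,Q \right)} = 8 + \left(\left(\frac{3}{2} - \frac{\sqrt{2} \sqrt{5}}{2}\right) g + \frac{15 Q}{2}\right) = 8 + \left(\left(\frac{3}{2} - \frac{\sqrt{10}}{2}\right) g + \frac{15 Q}{2}\right) = 8 + \left(g \left(\frac{3}{2} - \frac{\sqrt{10}}{2}\right) + \frac{15 Q}{2}\right) = 8 + \left(\frac{15 Q}{2} + g \left(\frac{3}{2} - \frac{\sqrt{10}}{2}\right)\right) = 8 + \frac{15 Q}{2} + g \left(\frac{3}{2} - \frac{\sqrt{10}}{2}\right)$)
$\frac{K{\left(-887,\left(R{\left(1,4 \right)} + 6\right) 10 \right)}}{o} = \frac{8 + \frac{15 \left(5 + 6\right) 10}{2} + \frac{1}{2} \left(-887\right) \left(3 - \sqrt{10}\right)}{285} = \left(8 + \frac{15 \cdot 11 \cdot 10}{2} - \left(\frac{2661}{2} - \frac{887 \sqrt{10}}{2}\right)\right) \frac{1}{285} = \left(8 + \frac{15}{2} \cdot 110 - \left(\frac{2661}{2} - \frac{887 \sqrt{10}}{2}\right)\right) \frac{1}{285} = \left(8 + 825 - \left(\frac{2661}{2} - \frac{887 \sqrt{10}}{2}\right)\right) \frac{1}{285} = \left(- \frac{995}{2} + \frac{887 \sqrt{10}}{2}\right) \frac{1}{285} = - \frac{199}{114} + \frac{887 \sqrt{10}}{570}$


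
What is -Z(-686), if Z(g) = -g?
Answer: -686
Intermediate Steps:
-Z(-686) = -(-1)*(-686) = -1*686 = -686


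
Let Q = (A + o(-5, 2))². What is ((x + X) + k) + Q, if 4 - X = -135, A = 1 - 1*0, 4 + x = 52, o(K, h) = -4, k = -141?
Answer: 55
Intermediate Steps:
x = 48 (x = -4 + 52 = 48)
A = 1 (A = 1 + 0 = 1)
X = 139 (X = 4 - 1*(-135) = 4 + 135 = 139)
Q = 9 (Q = (1 - 4)² = (-3)² = 9)
((x + X) + k) + Q = ((48 + 139) - 141) + 9 = (187 - 141) + 9 = 46 + 9 = 55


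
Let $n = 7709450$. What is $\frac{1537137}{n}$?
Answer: $\frac{219591}{1101350} \approx 0.19938$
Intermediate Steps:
$\frac{1537137}{n} = \frac{1537137}{7709450} = 1537137 \cdot \frac{1}{7709450} = \frac{219591}{1101350}$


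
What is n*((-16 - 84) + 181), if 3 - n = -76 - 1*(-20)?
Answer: 4779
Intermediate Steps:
n = 59 (n = 3 - (-76 - 1*(-20)) = 3 - (-76 + 20) = 3 - 1*(-56) = 3 + 56 = 59)
n*((-16 - 84) + 181) = 59*((-16 - 84) + 181) = 59*(-100 + 181) = 59*81 = 4779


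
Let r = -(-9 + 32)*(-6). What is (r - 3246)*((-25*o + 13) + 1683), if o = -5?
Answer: -5659668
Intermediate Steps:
r = 138 (r = -23*(-6) = -1*(-138) = 138)
(r - 3246)*((-25*o + 13) + 1683) = (138 - 3246)*((-25*(-5) + 13) + 1683) = -3108*((125 + 13) + 1683) = -3108*(138 + 1683) = -3108*1821 = -5659668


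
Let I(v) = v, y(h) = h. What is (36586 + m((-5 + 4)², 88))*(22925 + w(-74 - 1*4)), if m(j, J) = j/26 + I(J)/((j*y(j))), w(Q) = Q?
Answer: 21785185675/26 ≈ 8.3789e+8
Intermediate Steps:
m(j, J) = j/26 + J/j² (m(j, J) = j/26 + J/((j*j)) = j*(1/26) + J/(j²) = j/26 + J/j²)
(36586 + m((-5 + 4)², 88))*(22925 + w(-74 - 1*4)) = (36586 + ((-5 + 4)²/26 + 88/((-5 + 4)²)²))*(22925 + (-74 - 1*4)) = (36586 + ((1/26)*(-1)² + 88/((-1)²)²))*(22925 + (-74 - 4)) = (36586 + ((1/26)*1 + 88/1²))*(22925 - 78) = (36586 + (1/26 + 88*1))*22847 = (36586 + (1/26 + 88))*22847 = (36586 + 2289/26)*22847 = (953525/26)*22847 = 21785185675/26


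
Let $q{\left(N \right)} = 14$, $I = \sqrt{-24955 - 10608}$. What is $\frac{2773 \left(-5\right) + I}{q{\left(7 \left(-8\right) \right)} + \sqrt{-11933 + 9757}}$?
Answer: $- \frac{13865 - i \sqrt{35563}}{14 + 8 i \sqrt{34}} \approx -78.125 + 273.78 i$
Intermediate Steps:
$I = i \sqrt{35563}$ ($I = \sqrt{-35563} = i \sqrt{35563} \approx 188.58 i$)
$\frac{2773 \left(-5\right) + I}{q{\left(7 \left(-8\right) \right)} + \sqrt{-11933 + 9757}} = \frac{2773 \left(-5\right) + i \sqrt{35563}}{14 + \sqrt{-11933 + 9757}} = \frac{-13865 + i \sqrt{35563}}{14 + \sqrt{-2176}} = \frac{-13865 + i \sqrt{35563}}{14 + 8 i \sqrt{34}}$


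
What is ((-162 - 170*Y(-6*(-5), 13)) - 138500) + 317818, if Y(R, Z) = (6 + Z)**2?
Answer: 117786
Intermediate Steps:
((-162 - 170*Y(-6*(-5), 13)) - 138500) + 317818 = ((-162 - 170*(6 + 13)**2) - 138500) + 317818 = ((-162 - 170*19**2) - 138500) + 317818 = ((-162 - 170*361) - 138500) + 317818 = ((-162 - 61370) - 138500) + 317818 = (-61532 - 138500) + 317818 = -200032 + 317818 = 117786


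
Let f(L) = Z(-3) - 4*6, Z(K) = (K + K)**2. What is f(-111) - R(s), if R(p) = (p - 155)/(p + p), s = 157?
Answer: 1883/157 ≈ 11.994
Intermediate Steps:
R(p) = (-155 + p)/(2*p) (R(p) = (-155 + p)/((2*p)) = (-155 + p)*(1/(2*p)) = (-155 + p)/(2*p))
Z(K) = 4*K**2 (Z(K) = (2*K)**2 = 4*K**2)
f(L) = 12 (f(L) = 4*(-3)**2 - 4*6 = 4*9 - 24 = 36 - 24 = 12)
f(-111) - R(s) = 12 - (-155 + 157)/(2*157) = 12 - 2/(2*157) = 12 - 1*1/157 = 12 - 1/157 = 1883/157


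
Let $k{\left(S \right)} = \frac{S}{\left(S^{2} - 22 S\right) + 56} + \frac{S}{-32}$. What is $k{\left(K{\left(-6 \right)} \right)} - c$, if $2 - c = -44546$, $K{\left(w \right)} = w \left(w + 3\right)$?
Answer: $- \frac{712795}{16} \approx -44550.0$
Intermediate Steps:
$K{\left(w \right)} = w \left(3 + w\right)$
$k{\left(S \right)} = - \frac{S}{32} + \frac{S}{56 + S^{2} - 22 S}$ ($k{\left(S \right)} = \frac{S}{56 + S^{2} - 22 S} + S \left(- \frac{1}{32}\right) = \frac{S}{56 + S^{2} - 22 S} - \frac{S}{32} = - \frac{S}{32} + \frac{S}{56 + S^{2} - 22 S}$)
$c = 44548$ ($c = 2 - -44546 = 2 + 44546 = 44548$)
$k{\left(K{\left(-6 \right)} \right)} - c = \frac{- 6 \left(3 - 6\right) \left(-24 - \left(- 6 \left(3 - 6\right)\right)^{2} + 22 \left(- 6 \left(3 - 6\right)\right)\right)}{32 \left(56 + \left(- 6 \left(3 - 6\right)\right)^{2} - 22 \left(- 6 \left(3 - 6\right)\right)\right)} - 44548 = \frac{\left(-6\right) \left(-3\right) \left(-24 - \left(\left(-6\right) \left(-3\right)\right)^{2} + 22 \left(\left(-6\right) \left(-3\right)\right)\right)}{32 \left(56 + \left(\left(-6\right) \left(-3\right)\right)^{2} - 22 \left(\left(-6\right) \left(-3\right)\right)\right)} - 44548 = \frac{1}{32} \cdot 18 \frac{1}{56 + 18^{2} - 396} \left(-24 - 18^{2} + 22 \cdot 18\right) - 44548 = \frac{1}{32} \cdot 18 \frac{1}{56 + 324 - 396} \left(-24 - 324 + 396\right) - 44548 = \frac{1}{32} \cdot 18 \frac{1}{-16} \left(-24 - 324 + 396\right) - 44548 = \frac{1}{32} \cdot 18 \left(- \frac{1}{16}\right) 48 - 44548 = - \frac{27}{16} - 44548 = - \frac{712795}{16}$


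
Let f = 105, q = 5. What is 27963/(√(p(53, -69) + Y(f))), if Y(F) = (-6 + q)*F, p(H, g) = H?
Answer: -2151*I*√13/2 ≈ -3877.8*I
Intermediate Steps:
Y(F) = -F (Y(F) = (-6 + 5)*F = -F)
27963/(√(p(53, -69) + Y(f))) = 27963/(√(53 - 1*105)) = 27963/(√(53 - 105)) = 27963/(√(-52)) = 27963/((2*I*√13)) = 27963*(-I*√13/26) = -2151*I*√13/2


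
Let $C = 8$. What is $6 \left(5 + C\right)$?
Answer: $78$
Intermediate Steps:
$6 \left(5 + C\right) = 6 \left(5 + 8\right) = 6 \cdot 13 = 78$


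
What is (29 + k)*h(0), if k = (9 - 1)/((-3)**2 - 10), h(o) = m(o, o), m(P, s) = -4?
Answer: -84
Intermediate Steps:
h(o) = -4
k = -8 (k = 8/(9 - 10) = 8/(-1) = 8*(-1) = -8)
(29 + k)*h(0) = (29 - 8)*(-4) = 21*(-4) = -84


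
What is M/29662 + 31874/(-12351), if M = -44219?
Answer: -1491595457/366355362 ≈ -4.0714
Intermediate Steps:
M/29662 + 31874/(-12351) = -44219/29662 + 31874/(-12351) = -44219*1/29662 + 31874*(-1/12351) = -44219/29662 - 31874/12351 = -1491595457/366355362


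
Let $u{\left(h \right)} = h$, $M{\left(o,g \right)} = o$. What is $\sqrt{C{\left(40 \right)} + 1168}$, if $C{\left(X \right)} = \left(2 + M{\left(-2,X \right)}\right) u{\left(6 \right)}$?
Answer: $4 \sqrt{73} \approx 34.176$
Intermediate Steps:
$C{\left(X \right)} = 0$ ($C{\left(X \right)} = \left(2 - 2\right) 6 = 0 \cdot 6 = 0$)
$\sqrt{C{\left(40 \right)} + 1168} = \sqrt{0 + 1168} = \sqrt{1168} = 4 \sqrt{73}$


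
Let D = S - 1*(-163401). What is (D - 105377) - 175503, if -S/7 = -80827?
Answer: 448310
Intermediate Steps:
S = 565789 (S = -7*(-80827) = 565789)
D = 729190 (D = 565789 - 1*(-163401) = 565789 + 163401 = 729190)
(D - 105377) - 175503 = (729190 - 105377) - 175503 = 623813 - 175503 = 448310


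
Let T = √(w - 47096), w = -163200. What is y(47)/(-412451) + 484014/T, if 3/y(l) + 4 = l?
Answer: -3/17735393 - 242007*I*√52574/52574 ≈ -1.6915e-7 - 1055.5*I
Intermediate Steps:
y(l) = 3/(-4 + l)
T = 2*I*√52574 (T = √(-163200 - 47096) = √(-210296) = 2*I*√52574 ≈ 458.58*I)
y(47)/(-412451) + 484014/T = (3/(-4 + 47))/(-412451) + 484014/((2*I*√52574)) = (3/43)*(-1/412451) + 484014*(-I*√52574/105148) = (3*(1/43))*(-1/412451) - 242007*I*√52574/52574 = (3/43)*(-1/412451) - 242007*I*√52574/52574 = -3/17735393 - 242007*I*√52574/52574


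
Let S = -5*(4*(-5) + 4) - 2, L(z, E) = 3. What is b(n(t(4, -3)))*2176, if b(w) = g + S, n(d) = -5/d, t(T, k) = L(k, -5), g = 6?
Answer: 182784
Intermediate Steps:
t(T, k) = 3
S = 78 (S = -5*(-20 + 4) - 2 = -5*(-16) - 2 = 80 - 2 = 78)
b(w) = 84 (b(w) = 6 + 78 = 84)
b(n(t(4, -3)))*2176 = 84*2176 = 182784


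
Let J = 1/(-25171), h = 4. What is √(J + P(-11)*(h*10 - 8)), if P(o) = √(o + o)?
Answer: √(-25171 + 20274535712*I*√22)/25171 ≈ 8.6629 + 8.6629*I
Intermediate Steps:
J = -1/25171 ≈ -3.9728e-5
P(o) = √2*√o (P(o) = √(2*o) = √2*√o)
√(J + P(-11)*(h*10 - 8)) = √(-1/25171 + (√2*√(-11))*(4*10 - 8)) = √(-1/25171 + (√2*(I*√11))*(40 - 8)) = √(-1/25171 + (I*√22)*32) = √(-1/25171 + 32*I*√22)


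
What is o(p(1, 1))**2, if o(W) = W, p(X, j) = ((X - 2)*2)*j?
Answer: 4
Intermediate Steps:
p(X, j) = j*(-4 + 2*X) (p(X, j) = ((-2 + X)*2)*j = (-4 + 2*X)*j = j*(-4 + 2*X))
o(p(1, 1))**2 = (2*1*(-2 + 1))**2 = (2*1*(-1))**2 = (-2)**2 = 4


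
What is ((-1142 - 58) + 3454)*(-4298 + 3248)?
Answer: -2366700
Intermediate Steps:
((-1142 - 58) + 3454)*(-4298 + 3248) = (-1200 + 3454)*(-1050) = 2254*(-1050) = -2366700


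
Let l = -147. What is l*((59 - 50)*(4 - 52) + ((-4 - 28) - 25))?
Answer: 71883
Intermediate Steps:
l*((59 - 50)*(4 - 52) + ((-4 - 28) - 25)) = -147*((59 - 50)*(4 - 52) + ((-4 - 28) - 25)) = -147*(9*(-48) + (-32 - 25)) = -147*(-432 - 57) = -147*(-489) = 71883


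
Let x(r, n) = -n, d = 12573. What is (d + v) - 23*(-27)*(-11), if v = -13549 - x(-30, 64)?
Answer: -7743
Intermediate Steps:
v = -13485 (v = -13549 - (-1)*64 = -13549 - 1*(-64) = -13549 + 64 = -13485)
(d + v) - 23*(-27)*(-11) = (12573 - 13485) - 23*(-27)*(-11) = -912 + 621*(-11) = -912 - 6831 = -7743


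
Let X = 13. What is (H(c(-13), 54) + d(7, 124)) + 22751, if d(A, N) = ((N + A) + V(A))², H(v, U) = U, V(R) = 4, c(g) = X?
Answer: 41030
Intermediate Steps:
c(g) = 13
d(A, N) = (4 + A + N)² (d(A, N) = ((N + A) + 4)² = ((A + N) + 4)² = (4 + A + N)²)
(H(c(-13), 54) + d(7, 124)) + 22751 = (54 + (4 + 7 + 124)²) + 22751 = (54 + 135²) + 22751 = (54 + 18225) + 22751 = 18279 + 22751 = 41030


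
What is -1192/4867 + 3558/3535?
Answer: 13103066/17204845 ≈ 0.76159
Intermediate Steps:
-1192/4867 + 3558/3535 = 13103066/17204845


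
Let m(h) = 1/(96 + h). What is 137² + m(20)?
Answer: 2177205/116 ≈ 18769.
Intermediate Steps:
137² + m(20) = 137² + 1/(96 + 20) = 18769 + 1/116 = 2177205/116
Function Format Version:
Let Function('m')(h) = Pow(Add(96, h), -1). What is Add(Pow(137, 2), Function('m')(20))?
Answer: Rational(2177205, 116) ≈ 18769.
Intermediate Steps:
Add(Pow(137, 2), Function('m')(20)) = Add(Pow(137, 2), Pow(Add(96, 20), -1)) = Add(18769, Pow(116, -1)) = Add(18769, Rational(1, 116)) = Rational(2177205, 116)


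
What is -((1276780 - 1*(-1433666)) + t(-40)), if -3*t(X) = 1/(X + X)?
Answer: -650507041/240 ≈ -2.7104e+6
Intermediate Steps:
t(X) = -1/(6*X) (t(X) = -1/(3*(X + X)) = -1/(2*X)/3 = -1/(6*X))
-((1276780 - 1*(-1433666)) + t(-40)) = -((1276780 - 1*(-1433666)) - 1/6/(-40)) = -((1276780 + 1433666) - 1/6*(-1/40)) = -(2710446 + 1/240) = -1*650507041/240 = -650507041/240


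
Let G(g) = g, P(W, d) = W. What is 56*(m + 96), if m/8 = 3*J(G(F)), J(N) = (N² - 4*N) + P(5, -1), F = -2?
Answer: 28224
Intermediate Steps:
J(N) = 5 + N² - 4*N (J(N) = (N² - 4*N) + 5 = 5 + N² - 4*N)
m = 408 (m = 8*(3*(5 + (-2)² - 4*(-2))) = 8*(3*(5 + 4 + 8)) = 8*(3*17) = 8*51 = 408)
56*(m + 96) = 56*(408 + 96) = 56*504 = 28224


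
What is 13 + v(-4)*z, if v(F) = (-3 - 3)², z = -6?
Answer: -203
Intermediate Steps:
v(F) = 36 (v(F) = (-6)² = 36)
13 + v(-4)*z = 13 + 36*(-6) = 13 - 216 = -203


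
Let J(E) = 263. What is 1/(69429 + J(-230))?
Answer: 1/69692 ≈ 1.4349e-5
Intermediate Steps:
1/(69429 + J(-230)) = 1/(69429 + 263) = 1/69692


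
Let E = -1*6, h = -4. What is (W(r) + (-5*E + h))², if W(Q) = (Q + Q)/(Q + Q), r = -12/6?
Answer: 729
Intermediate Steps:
E = -6
r = -2 (r = -12*⅙ = -2)
W(Q) = 1 (W(Q) = (2*Q)/((2*Q)) = (2*Q)*(1/(2*Q)) = 1)
(W(r) + (-5*E + h))² = (1 + (-5*(-6) - 4))² = (1 + (30 - 4))² = (1 + 26)² = 27² = 729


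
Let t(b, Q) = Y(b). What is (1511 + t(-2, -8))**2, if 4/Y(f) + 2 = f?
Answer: 2280100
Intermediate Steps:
Y(f) = 4/(-2 + f)
t(b, Q) = 4/(-2 + b)
(1511 + t(-2, -8))**2 = (1511 + 4/(-2 - 2))**2 = (1511 + 4/(-4))**2 = (1511 + 4*(-1/4))**2 = (1511 - 1)**2 = 1510**2 = 2280100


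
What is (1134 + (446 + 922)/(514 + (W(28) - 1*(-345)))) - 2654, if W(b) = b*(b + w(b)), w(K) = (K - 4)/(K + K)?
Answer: -2514232/1655 ≈ -1519.2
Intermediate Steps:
w(K) = (-4 + K)/(2*K) (w(K) = (-4 + K)/((2*K)) = (-4 + K)*(1/(2*K)) = (-4 + K)/(2*K))
W(b) = b*(b + (-4 + b)/(2*b))
(1134 + (446 + 922)/(514 + (W(28) - 1*(-345)))) - 2654 = (1134 + (446 + 922)/(514 + ((-2 + 28² + (½)*28) - 1*(-345)))) - 2654 = (1134 + 1368/(514 + ((-2 + 784 + 14) + 345))) - 2654 = (1134 + 1368/(514 + (796 + 345))) - 2654 = (1134 + 1368/(514 + 1141)) - 2654 = (1134 + 1368/1655) - 2654 = 1878138/1655 - 2654 = -2514232/1655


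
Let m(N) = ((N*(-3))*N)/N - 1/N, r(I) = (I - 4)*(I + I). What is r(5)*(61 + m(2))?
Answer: 545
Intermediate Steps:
r(I) = 2*I*(-4 + I) (r(I) = (-4 + I)*(2*I) = 2*I*(-4 + I))
m(N) = -1/N - 3*N (m(N) = ((-3*N)*N)/N - 1/N = (-3*N**2)/N - 1/N = -3*N - 1/N = -1/N - 3*N)
r(5)*(61 + m(2)) = (2*5*(-4 + 5))*(61 + (-1/2 - 3*2)) = (2*5*1)*(61 + (-1*1/2 - 6)) = 10*(61 + (-1/2 - 6)) = 10*(61 - 13/2) = 10*(109/2) = 545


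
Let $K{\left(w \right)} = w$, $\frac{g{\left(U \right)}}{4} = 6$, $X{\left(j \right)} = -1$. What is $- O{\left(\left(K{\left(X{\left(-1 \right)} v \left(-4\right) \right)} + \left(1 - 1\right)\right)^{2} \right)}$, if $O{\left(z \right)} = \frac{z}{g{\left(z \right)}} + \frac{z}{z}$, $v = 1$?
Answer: $- \frac{5}{3} \approx -1.6667$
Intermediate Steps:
$g{\left(U \right)} = 24$ ($g{\left(U \right)} = 4 \cdot 6 = 24$)
$O{\left(z \right)} = 1 + \frac{z}{24}$ ($O{\left(z \right)} = \frac{z}{24} + \frac{z}{z} = z \frac{1}{24} + 1 = \frac{z}{24} + 1 = 1 + \frac{z}{24}$)
$- O{\left(\left(K{\left(X{\left(-1 \right)} v \left(-4\right) \right)} + \left(1 - 1\right)\right)^{2} \right)} = - (1 + \frac{\left(\left(-1\right) 1 \left(-4\right) + \left(1 - 1\right)\right)^{2}}{24}) = - (1 + \frac{\left(\left(-1\right) \left(-4\right) + 0\right)^{2}}{24}) = - (1 + \frac{\left(4 + 0\right)^{2}}{24}) = - (1 + \frac{4^{2}}{24}) = - (1 + \frac{1}{24} \cdot 16) = - (1 + \frac{2}{3}) = \left(-1\right) \frac{5}{3} = - \frac{5}{3}$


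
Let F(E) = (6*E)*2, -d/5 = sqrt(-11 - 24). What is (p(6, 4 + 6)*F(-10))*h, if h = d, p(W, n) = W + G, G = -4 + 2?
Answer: 2400*I*sqrt(35) ≈ 14199.0*I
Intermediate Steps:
G = -2
d = -5*I*sqrt(35) (d = -5*sqrt(-11 - 24) = -5*I*sqrt(35) ≈ -29.58*I)
F(E) = 12*E
p(W, n) = -2 + W (p(W, n) = W - 2 = -2 + W)
h = -5*I*sqrt(35) ≈ -29.58*I
(p(6, 4 + 6)*F(-10))*h = ((-2 + 6)*(12*(-10)))*(-5*I*sqrt(35)) = (4*(-120))*(-5*I*sqrt(35)) = -(-2400)*I*sqrt(35) = 2400*I*sqrt(35)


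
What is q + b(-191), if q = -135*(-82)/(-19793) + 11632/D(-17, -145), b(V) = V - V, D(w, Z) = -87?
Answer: -231195266/1721991 ≈ -134.26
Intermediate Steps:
b(V) = 0
q = -231195266/1721991 (q = -135*(-82)/(-19793) + 11632/(-87) = 11070*(-1/19793) + 11632*(-1/87) = -11070/19793 - 11632/87 = -231195266/1721991 ≈ -134.26)
q + b(-191) = -231195266/1721991 + 0 = -231195266/1721991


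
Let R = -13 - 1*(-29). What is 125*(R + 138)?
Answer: 19250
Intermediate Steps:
R = 16 (R = -13 + 29 = 16)
125*(R + 138) = 125*(16 + 138) = 125*154 = 19250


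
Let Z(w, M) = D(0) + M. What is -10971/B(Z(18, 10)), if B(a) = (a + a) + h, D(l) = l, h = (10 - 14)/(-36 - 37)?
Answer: -266961/488 ≈ -547.05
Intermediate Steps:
h = 4/73 (h = -4/(-73) = -4*(-1/73) = 4/73 ≈ 0.054795)
Z(w, M) = M (Z(w, M) = 0 + M = M)
B(a) = 4/73 + 2*a (B(a) = (a + a) + 4/73 = 2*a + 4/73 = 4/73 + 2*a)
-10971/B(Z(18, 10)) = -10971/(4/73 + 2*10) = -10971/(4/73 + 20) = -10971/1464/73 = -10971*73/1464 = -266961/488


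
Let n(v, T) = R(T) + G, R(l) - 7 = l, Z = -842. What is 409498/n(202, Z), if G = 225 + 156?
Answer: -204749/227 ≈ -901.98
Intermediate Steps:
R(l) = 7 + l
G = 381
n(v, T) = 388 + T (n(v, T) = (7 + T) + 381 = 388 + T)
409498/n(202, Z) = 409498/(388 - 842) = 409498/(-454) = 409498*(-1/454) = -204749/227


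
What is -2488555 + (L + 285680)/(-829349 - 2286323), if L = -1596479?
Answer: -1107645689023/445096 ≈ -2.4886e+6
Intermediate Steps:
-2488555 + (L + 285680)/(-829349 - 2286323) = -2488555 + (-1596479 + 285680)/(-829349 - 2286323) = -2488555 - 1310799/(-3115672) = -2488555 - 1310799*(-1/3115672) = -2488555 + 187257/445096 = -1107645689023/445096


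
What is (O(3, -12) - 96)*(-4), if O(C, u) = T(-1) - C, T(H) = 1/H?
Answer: 400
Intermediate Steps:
O(C, u) = -1 - C (O(C, u) = 1/(-1) - C = -1 - C)
(O(3, -12) - 96)*(-4) = ((-1 - 1*3) - 96)*(-4) = ((-1 - 3) - 96)*(-4) = (-4 - 96)*(-4) = -100*(-4) = 400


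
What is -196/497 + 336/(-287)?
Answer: -4556/2911 ≈ -1.5651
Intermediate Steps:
-196/497 + 336/(-287) = -196*1/497 + 336*(-1/287) = -28/71 - 48/41 = -4556/2911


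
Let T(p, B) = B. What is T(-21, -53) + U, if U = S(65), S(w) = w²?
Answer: 4172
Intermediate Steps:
U = 4225 (U = 65² = 4225)
T(-21, -53) + U = -53 + 4225 = 4172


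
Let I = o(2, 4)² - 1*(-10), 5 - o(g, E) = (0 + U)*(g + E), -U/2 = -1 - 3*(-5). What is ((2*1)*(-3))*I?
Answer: -179634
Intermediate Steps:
U = -28 (U = -2*(-1 - 3*(-5)) = -2*(-1 + 15) = -2*14 = -28)
o(g, E) = 5 + 28*E + 28*g (o(g, E) = 5 - (0 - 28)*(g + E) = 5 - (-28)*(E + g) = 5 - (-28*E - 28*g) = 5 + (28*E + 28*g) = 5 + 28*E + 28*g)
I = 29939 (I = (5 + 28*4 + 28*2)² - 1*(-10) = (5 + 112 + 56)² + 10 = 173² + 10 = 29929 + 10 = 29939)
((2*1)*(-3))*I = ((2*1)*(-3))*29939 = (2*(-3))*29939 = -6*29939 = -179634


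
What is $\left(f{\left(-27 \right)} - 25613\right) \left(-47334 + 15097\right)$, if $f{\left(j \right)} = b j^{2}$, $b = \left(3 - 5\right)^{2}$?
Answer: $731683189$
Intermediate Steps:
$b = 4$ ($b = \left(-2\right)^{2} = 4$)
$f{\left(j \right)} = 4 j^{2}$
$\left(f{\left(-27 \right)} - 25613\right) \left(-47334 + 15097\right) = \left(4 \left(-27\right)^{2} - 25613\right) \left(-47334 + 15097\right) = \left(4 \cdot 729 - 25613\right) \left(-32237\right) = \left(2916 - 25613\right) \left(-32237\right) = \left(-22697\right) \left(-32237\right) = 731683189$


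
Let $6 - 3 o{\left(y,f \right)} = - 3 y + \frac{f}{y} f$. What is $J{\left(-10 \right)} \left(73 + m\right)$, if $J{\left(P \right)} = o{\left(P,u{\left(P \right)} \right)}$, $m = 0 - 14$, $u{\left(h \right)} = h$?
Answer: $- \frac{826}{3} \approx -275.33$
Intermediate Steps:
$o{\left(y,f \right)} = 2 + y - \frac{f^{2}}{3 y}$ ($o{\left(y,f \right)} = 2 - \frac{- 3 y + \frac{f}{y} f}{3} = 2 - \frac{- 3 y + \frac{f^{2}}{y}}{3} = 2 - \left(- y + \frac{f^{2}}{3 y}\right) = 2 + y - \frac{f^{2}}{3 y}$)
$m = -14$ ($m = 0 - 14 = -14$)
$J{\left(P \right)} = 2 + \frac{2 P}{3}$ ($J{\left(P \right)} = 2 + P - \frac{P^{2}}{3 P} = 2 + P - \frac{P}{3} = 2 + \frac{2 P}{3}$)
$J{\left(-10 \right)} \left(73 + m\right) = \left(2 + \frac{2}{3} \left(-10\right)\right) \left(73 - 14\right) = \left(2 - \frac{20}{3}\right) 59 = \left(- \frac{14}{3}\right) 59 = - \frac{826}{3}$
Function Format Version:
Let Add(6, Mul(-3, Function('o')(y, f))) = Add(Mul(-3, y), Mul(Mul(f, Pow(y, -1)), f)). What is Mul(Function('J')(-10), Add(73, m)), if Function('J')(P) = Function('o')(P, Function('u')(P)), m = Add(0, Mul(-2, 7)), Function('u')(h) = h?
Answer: Rational(-826, 3) ≈ -275.33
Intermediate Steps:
Function('o')(y, f) = Add(2, y, Mul(Rational(-1, 3), Pow(f, 2), Pow(y, -1))) (Function('o')(y, f) = Add(2, Mul(Rational(-1, 3), Add(Mul(-3, y), Mul(Mul(f, Pow(y, -1)), f)))) = Add(2, Mul(Rational(-1, 3), Add(Mul(-3, y), Mul(Pow(f, 2), Pow(y, -1))))) = Add(2, Add(y, Mul(Rational(-1, 3), Pow(f, 2), Pow(y, -1)))) = Add(2, y, Mul(Rational(-1, 3), Pow(f, 2), Pow(y, -1))))
m = -14 (m = Add(0, -14) = -14)
Function('J')(P) = Add(2, Mul(Rational(2, 3), P)) (Function('J')(P) = Add(2, P, Mul(Rational(-1, 3), Pow(P, 2), Pow(P, -1))) = Add(2, P, Mul(Rational(-1, 3), P)) = Add(2, Mul(Rational(2, 3), P)))
Mul(Function('J')(-10), Add(73, m)) = Mul(Add(2, Mul(Rational(2, 3), -10)), Add(73, -14)) = Mul(Add(2, Rational(-20, 3)), 59) = Mul(Rational(-14, 3), 59) = Rational(-826, 3)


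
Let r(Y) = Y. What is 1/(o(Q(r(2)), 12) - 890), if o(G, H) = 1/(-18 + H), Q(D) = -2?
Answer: -6/5341 ≈ -0.0011234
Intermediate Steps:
1/(o(Q(r(2)), 12) - 890) = 1/(1/(-18 + 12) - 890) = 1/(1/(-6) - 890) = 1/(-⅙ - 890) = 1/(-5341/6) = -6/5341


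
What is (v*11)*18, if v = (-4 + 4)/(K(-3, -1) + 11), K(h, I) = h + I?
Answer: 0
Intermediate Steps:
K(h, I) = I + h
v = 0 (v = (-4 + 4)/((-1 - 3) + 11) = 0/(-4 + 11) = 0/7 = 0*(⅐) = 0)
(v*11)*18 = (0*11)*18 = 0*18 = 0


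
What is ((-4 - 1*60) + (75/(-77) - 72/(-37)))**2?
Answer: 32244307489/8116801 ≈ 3972.5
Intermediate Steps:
((-4 - 1*60) + (75/(-77) - 72/(-37)))**2 = ((-4 - 60) + (75*(-1/77) - 72*(-1/37)))**2 = (-64 + (-75/77 + 72/37))**2 = (-64 + 2769/2849)**2 = (-179567/2849)**2 = 32244307489/8116801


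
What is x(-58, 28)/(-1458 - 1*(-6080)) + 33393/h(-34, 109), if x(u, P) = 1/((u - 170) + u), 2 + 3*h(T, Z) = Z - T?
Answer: 44141939509/62128924 ≈ 710.49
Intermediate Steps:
h(T, Z) = -2/3 - T/3 + Z/3 (h(T, Z) = -2/3 + (Z - T)/3 = -2/3 + (-T/3 + Z/3) = -2/3 - T/3 + Z/3)
x(u, P) = 1/(-170 + 2*u) (x(u, P) = 1/((-170 + u) + u) = 1/(-170 + 2*u))
x(-58, 28)/(-1458 - 1*(-6080)) + 33393/h(-34, 109) = (1/(2*(-85 - 58)))/(-1458 - 1*(-6080)) + 33393/(-2/3 - 1/3*(-34) + (1/3)*109) = ((1/2)/(-143))/(-1458 + 6080) + 33393/(-2/3 + 34/3 + 109/3) = ((1/2)*(-1/143))/4622 + 33393/47 = -1/286*1/4622 + 33393*(1/47) = -1/1321892 + 33393/47 = 44141939509/62128924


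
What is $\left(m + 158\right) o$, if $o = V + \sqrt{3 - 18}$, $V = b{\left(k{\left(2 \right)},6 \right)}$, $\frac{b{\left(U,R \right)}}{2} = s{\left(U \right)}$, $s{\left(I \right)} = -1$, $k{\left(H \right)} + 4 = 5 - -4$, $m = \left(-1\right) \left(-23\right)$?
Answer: $-362 + 181 i \sqrt{15} \approx -362.0 + 701.01 i$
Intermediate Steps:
$m = 23$
$k{\left(H \right)} = 5$ ($k{\left(H \right)} = -4 + \left(5 - -4\right) = -4 + \left(5 + 4\right) = -4 + 9 = 5$)
$b{\left(U,R \right)} = -2$ ($b{\left(U,R \right)} = 2 \left(-1\right) = -2$)
$V = -2$
$o = -2 + i \sqrt{15}$ ($o = -2 + \sqrt{3 - 18} = -2 + \sqrt{-15} = -2 + i \sqrt{15} \approx -2.0 + 3.873 i$)
$\left(m + 158\right) o = \left(23 + 158\right) \left(-2 + i \sqrt{15}\right) = 181 \left(-2 + i \sqrt{15}\right) = -362 + 181 i \sqrt{15}$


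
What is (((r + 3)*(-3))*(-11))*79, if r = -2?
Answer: 2607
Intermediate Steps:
(((r + 3)*(-3))*(-11))*79 = (((-2 + 3)*(-3))*(-11))*79 = ((1*(-3))*(-11))*79 = -3*(-11)*79 = 33*79 = 2607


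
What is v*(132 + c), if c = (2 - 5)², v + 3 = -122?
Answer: -17625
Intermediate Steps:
v = -125 (v = -3 - 122 = -125)
c = 9 (c = (-3)² = 9)
v*(132 + c) = -125*(132 + 9) = -125*141 = -17625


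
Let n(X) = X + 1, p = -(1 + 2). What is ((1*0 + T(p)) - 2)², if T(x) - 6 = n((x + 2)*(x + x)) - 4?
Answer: 49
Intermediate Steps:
p = -3 (p = -1*3 = -3)
n(X) = 1 + X
T(x) = 3 + 2*x*(2 + x) (T(x) = 6 + ((1 + (x + 2)*(x + x)) - 4) = 6 + ((1 + (2 + x)*(2*x)) - 4) = 6 + ((1 + 2*x*(2 + x)) - 4) = 6 + (-3 + 2*x*(2 + x)) = 3 + 2*x*(2 + x))
((1*0 + T(p)) - 2)² = ((1*0 + (3 + 2*(-3)*(2 - 3))) - 2)² = ((0 + (3 + 2*(-3)*(-1))) - 2)² = ((0 + (3 + 6)) - 2)² = ((0 + 9) - 2)² = (9 - 2)² = 7² = 49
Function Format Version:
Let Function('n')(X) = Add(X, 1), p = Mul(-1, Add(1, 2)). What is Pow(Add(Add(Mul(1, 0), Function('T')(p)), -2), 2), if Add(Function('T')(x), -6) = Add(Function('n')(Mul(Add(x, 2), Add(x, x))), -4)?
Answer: 49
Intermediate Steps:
p = -3 (p = Mul(-1, 3) = -3)
Function('n')(X) = Add(1, X)
Function('T')(x) = Add(3, Mul(2, x, Add(2, x))) (Function('T')(x) = Add(6, Add(Add(1, Mul(Add(x, 2), Add(x, x))), -4)) = Add(6, Add(Add(1, Mul(Add(2, x), Mul(2, x))), -4)) = Add(6, Add(Add(1, Mul(2, x, Add(2, x))), -4)) = Add(6, Add(-3, Mul(2, x, Add(2, x)))) = Add(3, Mul(2, x, Add(2, x))))
Pow(Add(Add(Mul(1, 0), Function('T')(p)), -2), 2) = Pow(Add(Add(Mul(1, 0), Add(3, Mul(2, -3, Add(2, -3)))), -2), 2) = Pow(Add(Add(0, Add(3, Mul(2, -3, -1))), -2), 2) = Pow(Add(Add(0, Add(3, 6)), -2), 2) = Pow(Add(Add(0, 9), -2), 2) = Pow(Add(9, -2), 2) = Pow(7, 2) = 49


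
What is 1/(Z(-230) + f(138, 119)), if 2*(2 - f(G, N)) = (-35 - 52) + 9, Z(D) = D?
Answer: -1/189 ≈ -0.0052910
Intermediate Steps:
f(G, N) = 41 (f(G, N) = 2 - ((-35 - 52) + 9)/2 = 2 - (-87 + 9)/2 = 2 - ½*(-78) = 2 + 39 = 41)
1/(Z(-230) + f(138, 119)) = 1/(-230 + 41) = 1/(-189) = -1/189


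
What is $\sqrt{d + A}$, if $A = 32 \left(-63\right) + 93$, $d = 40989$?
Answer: $\sqrt{39066} \approx 197.65$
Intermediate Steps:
$A = -1923$ ($A = -2016 + 93 = -1923$)
$\sqrt{d + A} = \sqrt{40989 - 1923} = \sqrt{39066}$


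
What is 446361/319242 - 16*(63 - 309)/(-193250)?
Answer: 14167121123/10282252750 ≈ 1.3778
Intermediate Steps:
446361/319242 - 16*(63 - 309)/(-193250) = 446361*(1/319242) - 16*(-246)*(-1/193250) = 148787/106414 + 3936*(-1/193250) = 148787/106414 - 1968/96625 = 14167121123/10282252750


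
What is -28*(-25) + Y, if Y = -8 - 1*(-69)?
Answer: 761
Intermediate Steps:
Y = 61 (Y = -8 + 69 = 61)
-28*(-25) + Y = -28*(-25) + 61 = 700 + 61 = 761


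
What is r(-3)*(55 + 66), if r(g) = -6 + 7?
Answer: 121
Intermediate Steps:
r(g) = 1
r(-3)*(55 + 66) = 1*(55 + 66) = 1*121 = 121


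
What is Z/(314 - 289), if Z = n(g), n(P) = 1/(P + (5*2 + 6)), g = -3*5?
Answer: 1/25 ≈ 0.040000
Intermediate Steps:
g = -15
n(P) = 1/(16 + P) (n(P) = 1/(P + (10 + 6)) = 1/(P + 16) = 1/(16 + P))
Z = 1 (Z = 1/(16 - 15) = 1/1 = 1)
Z/(314 - 289) = 1/(314 - 289) = 1/25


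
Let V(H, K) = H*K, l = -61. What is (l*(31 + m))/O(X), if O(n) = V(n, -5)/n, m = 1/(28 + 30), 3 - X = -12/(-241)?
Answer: 109739/290 ≈ 378.41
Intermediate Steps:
X = 711/241 (X = 3 - (-12)/(-241) = 3 - (-12)*(-1)/241 = 3 - 1*12/241 = 3 - 12/241 = 711/241 ≈ 2.9502)
m = 1/58 ≈ 0.017241
O(n) = -5 (O(n) = (n*(-5))/n = (-5*n)/n = -5)
(l*(31 + m))/O(X) = -61*(31 + 1/58)/(-5) = -61*1799/58*(-1/5) = -109739/58*(-1/5) = 109739/290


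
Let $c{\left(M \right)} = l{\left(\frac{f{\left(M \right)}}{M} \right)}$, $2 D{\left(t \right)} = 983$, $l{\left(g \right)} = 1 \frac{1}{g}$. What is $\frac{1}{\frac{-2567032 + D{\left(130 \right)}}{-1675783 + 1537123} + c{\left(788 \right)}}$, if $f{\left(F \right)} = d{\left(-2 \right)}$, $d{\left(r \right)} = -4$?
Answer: $- \frac{92440}{16499653} \approx -0.0056025$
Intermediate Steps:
$f{\left(F \right)} = -4$
$l{\left(g \right)} = \frac{1}{g}$
$D{\left(t \right)} = \frac{983}{2}$ ($D{\left(t \right)} = \frac{1}{2} \cdot 983 = \frac{983}{2}$)
$c{\left(M \right)} = - \frac{M}{4}$ ($c{\left(M \right)} = \frac{1}{\left(-4\right) \frac{1}{M}} = - \frac{M}{4}$)
$\frac{1}{\frac{-2567032 + D{\left(130 \right)}}{-1675783 + 1537123} + c{\left(788 \right)}} = \frac{1}{\frac{-2567032 + \frac{983}{2}}{-1675783 + 1537123} - 197} = \frac{1}{- \frac{5133081}{2 \left(-138660\right)} - 197} = \frac{1}{\left(- \frac{5133081}{2}\right) \left(- \frac{1}{138660}\right) - 197} = \frac{1}{\frac{1711027}{92440} - 197} = \frac{1}{- \frac{16499653}{92440}} = - \frac{92440}{16499653}$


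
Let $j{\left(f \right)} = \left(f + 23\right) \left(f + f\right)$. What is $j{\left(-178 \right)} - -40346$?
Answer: $95526$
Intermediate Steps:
$j{\left(f \right)} = 2 f \left(23 + f\right)$ ($j{\left(f \right)} = \left(23 + f\right) 2 f = 2 f \left(23 + f\right)$)
$j{\left(-178 \right)} - -40346 = 2 \left(-178\right) \left(23 - 178\right) - -40346 = 2 \left(-178\right) \left(-155\right) + 40346 = 55180 + 40346 = 95526$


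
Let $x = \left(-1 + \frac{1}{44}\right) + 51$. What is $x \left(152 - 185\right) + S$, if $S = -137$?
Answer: $- \frac{7151}{4} \approx -1787.8$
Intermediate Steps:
$x = \frac{2201}{44}$ ($x = \left(-1 + \frac{1}{44}\right) + 51 = - \frac{43}{44} + 51 = \frac{2201}{44} \approx 50.023$)
$x \left(152 - 185\right) + S = \frac{2201 \left(152 - 185\right)}{44} - 137 = \frac{2201}{44} \left(-33\right) - 137 = - \frac{6603}{4} - 137 = - \frac{7151}{4}$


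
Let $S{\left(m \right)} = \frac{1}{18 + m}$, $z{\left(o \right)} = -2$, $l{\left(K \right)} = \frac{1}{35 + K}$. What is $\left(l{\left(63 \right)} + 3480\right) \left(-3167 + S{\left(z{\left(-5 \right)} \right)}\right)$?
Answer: $- \frac{17280888511}{1568} \approx -1.1021 \cdot 10^{7}$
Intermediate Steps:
$\left(l{\left(63 \right)} + 3480\right) \left(-3167 + S{\left(z{\left(-5 \right)} \right)}\right) = \left(\frac{1}{35 + 63} + 3480\right) \left(-3167 + \frac{1}{18 - 2}\right) = \left(\frac{1}{98} + 3480\right) \left(-3167 + \frac{1}{16}\right) = \frac{341041}{98} \left(- \frac{50671}{16}\right) = - \frac{17280888511}{1568}$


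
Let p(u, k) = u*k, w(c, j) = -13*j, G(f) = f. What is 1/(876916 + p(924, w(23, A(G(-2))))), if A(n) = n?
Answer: 1/900940 ≈ 1.1100e-6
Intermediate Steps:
p(u, k) = k*u
1/(876916 + p(924, w(23, A(G(-2))))) = 1/(876916 - 13*(-2)*924) = 1/(876916 + 26*924) = 1/(876916 + 24024) = 1/900940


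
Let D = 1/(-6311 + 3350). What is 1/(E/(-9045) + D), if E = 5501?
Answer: -2975805/1810834 ≈ -1.6433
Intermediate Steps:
D = -1/2961 (D = 1/(-2961) = -1/2961 ≈ -0.00033772)
1/(E/(-9045) + D) = 1/(5501/(-9045) - 1/2961) = 1/(5501*(-1/9045) - 1/2961) = 1/(-5501/9045 - 1/2961) = 1/(-1810834/2975805) = -2975805/1810834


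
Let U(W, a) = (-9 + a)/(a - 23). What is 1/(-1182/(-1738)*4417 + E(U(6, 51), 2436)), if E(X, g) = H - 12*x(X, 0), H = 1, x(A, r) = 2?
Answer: 869/2590460 ≈ 0.00033546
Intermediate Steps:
U(W, a) = (-9 + a)/(-23 + a)
E(X, g) = -23 (E(X, g) = 1 - 12*2 = 1 - 24 = -23)
1/(-1182/(-1738)*4417 + E(U(6, 51), 2436)) = 1/(-1182/(-1738)*4417 - 23) = 1/(-1182*(-1/1738)*4417 - 23) = 1/((591/869)*4417 - 23) = 1/(2610447/869 - 23) = 1/(2590460/869) = 869/2590460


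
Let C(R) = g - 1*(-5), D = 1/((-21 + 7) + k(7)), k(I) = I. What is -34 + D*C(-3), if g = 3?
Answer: -246/7 ≈ -35.143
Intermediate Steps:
D = -⅐ (D = 1/((-21 + 7) + 7) = 1/(-14 + 7) = 1/(-7) = -⅐ ≈ -0.14286)
C(R) = 8 (C(R) = 3 - 1*(-5) = 3 + 5 = 8)
-34 + D*C(-3) = -34 - ⅐*8 = -34 - 8/7 = -246/7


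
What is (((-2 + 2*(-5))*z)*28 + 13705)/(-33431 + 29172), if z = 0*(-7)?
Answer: -13705/4259 ≈ -3.2179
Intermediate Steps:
z = 0
(((-2 + 2*(-5))*z)*28 + 13705)/(-33431 + 29172) = (((-2 + 2*(-5))*0)*28 + 13705)/(-33431 + 29172) = (((-2 - 10)*0)*28 + 13705)/(-4259) = (-12*0*28 + 13705)*(-1/4259) = (0*28 + 13705)*(-1/4259) = (0 + 13705)*(-1/4259) = 13705*(-1/4259) = -13705/4259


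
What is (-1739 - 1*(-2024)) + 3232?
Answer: 3517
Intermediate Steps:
(-1739 - 1*(-2024)) + 3232 = (-1739 + 2024) + 3232 = 285 + 3232 = 3517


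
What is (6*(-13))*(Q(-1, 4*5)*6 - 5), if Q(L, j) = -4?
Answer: 2262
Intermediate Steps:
(6*(-13))*(Q(-1, 4*5)*6 - 5) = (6*(-13))*(-4*6 - 5) = -78*(-24 - 5) = -78*(-29) = 2262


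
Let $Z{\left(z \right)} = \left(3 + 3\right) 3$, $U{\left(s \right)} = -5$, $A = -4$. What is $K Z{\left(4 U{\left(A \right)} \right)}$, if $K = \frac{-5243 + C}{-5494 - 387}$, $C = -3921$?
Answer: $\frac{164952}{5881} \approx 28.048$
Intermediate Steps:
$Z{\left(z \right)} = 18$ ($Z{\left(z \right)} = 6 \cdot 3 = 18$)
$K = \frac{9164}{5881}$ ($K = \frac{-5243 - 3921}{-5494 - 387} = - \frac{9164}{-5881} = \left(-9164\right) \left(- \frac{1}{5881}\right) = \frac{9164}{5881} \approx 1.5582$)
$K Z{\left(4 U{\left(A \right)} \right)} = \frac{9164}{5881} \cdot 18 = \frac{164952}{5881}$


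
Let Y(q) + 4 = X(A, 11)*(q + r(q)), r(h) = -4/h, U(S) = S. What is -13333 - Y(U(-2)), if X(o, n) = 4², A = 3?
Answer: -13329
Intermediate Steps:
X(o, n) = 16
Y(q) = -4 - 64/q + 16*q (Y(q) = -4 + 16*(q - 4/q) = -4 + (-64/q + 16*q) = -4 - 64/q + 16*q)
-13333 - Y(U(-2)) = -13333 - (-4 - 64/(-2) + 16*(-2)) = -13333 - (-4 - 64*(-½) - 32) = -13333 - (-4 + 32 - 32) = -13333 - 1*(-4) = -13333 + 4 = -13329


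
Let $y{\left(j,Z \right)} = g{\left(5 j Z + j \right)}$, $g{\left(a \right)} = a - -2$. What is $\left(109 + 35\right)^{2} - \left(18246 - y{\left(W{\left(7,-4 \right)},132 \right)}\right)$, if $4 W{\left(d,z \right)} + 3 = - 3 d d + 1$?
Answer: $- \frac{88521}{4} \approx -22130.0$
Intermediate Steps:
$g{\left(a \right)} = 2 + a$ ($g{\left(a \right)} = a + 2 = 2 + a$)
$W{\left(d,z \right)} = - \frac{1}{2} - \frac{3 d^{2}}{4}$ ($W{\left(d,z \right)} = - \frac{3}{4} + \frac{- 3 d d + 1}{4} = - \frac{3}{4} + \frac{- 3 d^{2} + 1}{4} = - \frac{3}{4} + \frac{1 - 3 d^{2}}{4} = - \frac{3}{4} - \left(- \frac{1}{4} + \frac{3 d^{2}}{4}\right) = - \frac{1}{2} - \frac{3 d^{2}}{4}$)
$y{\left(j,Z \right)} = 2 + j + 5 Z j$ ($y{\left(j,Z \right)} = 2 + \left(5 j Z + j\right) = 2 + \left(5 Z j + j\right) = 2 + \left(j + 5 Z j\right) = 2 + j + 5 Z j$)
$\left(109 + 35\right)^{2} - \left(18246 - y{\left(W{\left(7,-4 \right)},132 \right)}\right) = \left(109 + 35\right)^{2} - \left(18246 - \left(2 + \left(- \frac{1}{2} - \frac{3 \cdot 7^{2}}{4}\right) \left(1 + 5 \cdot 132\right)\right)\right) = 144^{2} - \left(18246 - \left(2 + \left(- \frac{1}{2} - \frac{147}{4}\right) \left(1 + 660\right)\right)\right) = 20736 - \left(18246 - \left(2 + \left(- \frac{1}{2} - \frac{147}{4}\right) 661\right)\right) = 20736 - \left(18246 - \left(2 - \frac{98489}{4}\right)\right) = 20736 - \left(18246 - - \frac{98481}{4}\right) = 20736 - \left(18246 + \frac{98481}{4}\right) = 20736 - \frac{171465}{4} = - \frac{88521}{4}$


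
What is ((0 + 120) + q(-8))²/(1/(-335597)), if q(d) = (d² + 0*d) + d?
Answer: -10395452672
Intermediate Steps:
q(d) = d + d² (q(d) = (d² + 0) + d = d² + d = d + d²)
((0 + 120) + q(-8))²/(1/(-335597)) = ((0 + 120) - 8*(1 - 8))²/(1/(-335597)) = (120 - 8*(-7))²/(-1/335597) = (120 + 56)²*(-335597) = 176²*(-335597) = 30976*(-335597) = -10395452672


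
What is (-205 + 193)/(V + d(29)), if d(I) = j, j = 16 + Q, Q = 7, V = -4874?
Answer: 4/1617 ≈ 0.0024737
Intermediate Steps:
j = 23 (j = 16 + 7 = 23)
d(I) = 23
(-205 + 193)/(V + d(29)) = (-205 + 193)/(-4874 + 23) = -12/(-4851) = -12*(-1/4851) = 4/1617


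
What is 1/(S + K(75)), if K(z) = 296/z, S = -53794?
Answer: -75/4034254 ≈ -1.8591e-5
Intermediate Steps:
1/(S + K(75)) = 1/(-53794 + 296/75) = 1/(-4034254/75) = -75/4034254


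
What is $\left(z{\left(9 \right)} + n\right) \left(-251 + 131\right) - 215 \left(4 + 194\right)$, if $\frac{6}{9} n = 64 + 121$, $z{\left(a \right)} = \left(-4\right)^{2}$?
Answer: $-77790$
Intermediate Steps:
$z{\left(a \right)} = 16$
$n = \frac{555}{2}$ ($n = \frac{3 \left(64 + 121\right)}{2} = \frac{3}{2} \cdot 185 = \frac{555}{2} \approx 277.5$)
$\left(z{\left(9 \right)} + n\right) \left(-251 + 131\right) - 215 \left(4 + 194\right) = \left(16 + \frac{555}{2}\right) \left(-251 + 131\right) - 215 \left(4 + 194\right) = \frac{587}{2} \left(-120\right) - 42570 = -35220 - 42570 = -77790$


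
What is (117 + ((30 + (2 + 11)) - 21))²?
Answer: 19321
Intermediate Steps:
(117 + ((30 + (2 + 11)) - 21))² = (117 + ((30 + 13) - 21))² = (117 + (43 - 21))² = (117 + 22)² = 139² = 19321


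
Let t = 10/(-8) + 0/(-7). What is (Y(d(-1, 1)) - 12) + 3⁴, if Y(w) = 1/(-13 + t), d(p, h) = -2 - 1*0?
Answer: 3929/57 ≈ 68.930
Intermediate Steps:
d(p, h) = -2 (d(p, h) = -2 + 0 = -2)
t = -5/4 (t = 10*(-⅛) + 0*(-⅐) = -5/4 + 0 = -5/4 ≈ -1.2500)
Y(w) = -4/57 (Y(w) = 1/(-13 - 5/4) = 1/(-57/4) = -4/57)
(Y(d(-1, 1)) - 12) + 3⁴ = (-4/57 - 12) + 3⁴ = -688/57 + 81 = 3929/57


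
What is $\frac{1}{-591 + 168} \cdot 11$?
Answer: $- \frac{11}{423} \approx -0.026005$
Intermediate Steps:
$\frac{1}{-591 + 168} \cdot 11 = \frac{1}{-423} \cdot 11 = \left(- \frac{1}{423}\right) 11 = - \frac{11}{423}$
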